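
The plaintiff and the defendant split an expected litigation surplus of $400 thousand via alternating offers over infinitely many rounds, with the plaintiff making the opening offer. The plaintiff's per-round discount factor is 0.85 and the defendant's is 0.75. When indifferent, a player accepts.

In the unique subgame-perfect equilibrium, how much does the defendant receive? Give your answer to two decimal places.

124.14

In a stationary SPE each proposer offers the other exactly their discounted continuation value.
If the plaintiff keeps x when proposing and the defendant keeps y when proposing, then x = 400 − 0.75y and y = 400 − 0.85x.
Solving: x = 400(1 − 0.75) / (1 − 0.85·0.75) = 100 / 0.3625 ≈ 275.8621.
The defendant gets 400 − 275.8621 ≈ 124.1379.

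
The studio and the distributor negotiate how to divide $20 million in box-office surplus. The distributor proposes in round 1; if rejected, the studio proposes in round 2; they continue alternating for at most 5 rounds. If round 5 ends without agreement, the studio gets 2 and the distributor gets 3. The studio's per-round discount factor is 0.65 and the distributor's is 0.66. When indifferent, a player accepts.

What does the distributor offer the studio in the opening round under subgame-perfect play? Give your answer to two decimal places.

By backward induction:
Round 5 (the distributor proposes): the studio gets 2 if talks fail, so the distributor offers 2 and keeps 18.
Round 4 (the studio proposes): the distributor can get 18 next round, worth 0.66 × 18 = 11.88 now, so the studio offers 11.88, keeping 8.12.
Round 3 (the distributor proposes): the studio can get 8.12 next round, worth 0.65 × 8.12 = 5.278 now. The distributor offers 5.278 and keeps 20 − 5.278 = 14.722.
Round 2 (the studio proposes): the distributor can get 14.722 next round, worth 0.66 × 14.722 = 9.71652 now; the studio offers that and keeps 10.28348.
Round 1 (the distributor proposes): the studio can get 10.28348 next round, worth 0.65 × 10.28348 = 6.684262 now; the distributor offers that and keeps 13.315738.

6.68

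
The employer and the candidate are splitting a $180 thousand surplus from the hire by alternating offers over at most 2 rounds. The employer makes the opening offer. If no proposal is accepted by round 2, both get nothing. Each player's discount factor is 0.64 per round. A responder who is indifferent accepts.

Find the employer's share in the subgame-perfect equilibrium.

64.8

Round 2 (the candidate proposes): rejection yields 0 for the employer; the candidate offers 0 and keeps 180.
Round 1 (the employer proposes): the candidate can get 180 next round, worth 0.64 × 180 = 115.2 now, so the employer offers 115.2, keeping 64.8.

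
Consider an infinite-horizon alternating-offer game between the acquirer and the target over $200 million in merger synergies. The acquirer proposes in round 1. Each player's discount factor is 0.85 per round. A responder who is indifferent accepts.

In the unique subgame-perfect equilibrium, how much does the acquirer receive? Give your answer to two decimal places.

In a stationary SPE each proposer offers the other exactly their discounted continuation value.
If the acquirer keeps x when proposing and the target keeps y when proposing, then x = 200 − 0.85y and y = 200 − 0.85x.
Solving: x = 200(1 − 0.85) / (1 − 0.85·0.85) = 30 / 0.2775 ≈ 108.1081.
The target gets 200 − 108.1081 ≈ 91.8919.

108.11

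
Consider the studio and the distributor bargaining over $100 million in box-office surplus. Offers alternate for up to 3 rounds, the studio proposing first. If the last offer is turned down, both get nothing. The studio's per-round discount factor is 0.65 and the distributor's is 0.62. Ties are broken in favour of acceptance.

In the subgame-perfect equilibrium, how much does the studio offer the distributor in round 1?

21.7

Round 3 (the studio proposes): rejection yields 0 for the distributor; the studio offers 0 and keeps 100.
Round 2 (the distributor proposes): the studio can get 100 next round, worth 0.65 × 100 = 65 now, so the distributor offers 65, keeping 35.
Round 1 (the studio proposes): the distributor can get 35 next round, worth 0.62 × 35 = 21.7 now. The studio offers 21.7 and keeps 100 − 21.7 = 78.3.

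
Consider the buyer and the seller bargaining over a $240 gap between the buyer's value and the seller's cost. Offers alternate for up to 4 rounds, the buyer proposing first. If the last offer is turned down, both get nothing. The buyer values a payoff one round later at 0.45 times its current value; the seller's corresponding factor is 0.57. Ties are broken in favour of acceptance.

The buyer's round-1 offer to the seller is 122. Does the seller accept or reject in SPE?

Round 4 (the seller proposes): rejection yields 0 for the buyer; the seller offers 0 and keeps 240.
Round 3 (the buyer proposes): the seller can get 240 next round, worth 0.57 × 240 = 136.8 now; the buyer offers that and keeps 103.2.
Round 2 (the seller proposes): the buyer can get 103.2 next round, worth 0.45 × 103.2 = 46.44 now, so the seller offers 46.44, keeping 193.56.
So by rejecting in round 1, the seller gets 193.56 next round, worth 0.57 × 193.56 = 110.3292 now.
Offer 122 ≥ 110.3292, so the seller accepts.

Accept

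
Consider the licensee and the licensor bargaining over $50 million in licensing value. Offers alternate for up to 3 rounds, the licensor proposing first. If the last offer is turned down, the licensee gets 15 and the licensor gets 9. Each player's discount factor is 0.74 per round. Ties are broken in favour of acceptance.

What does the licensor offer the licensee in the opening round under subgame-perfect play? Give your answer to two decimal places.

Work backward from the last round.
Round 3 (the licensor proposes): the licensee gets 15 if talks fail, so the licensor offers 15 and keeps 35.
Round 2 (the licensee proposes): the licensor can get 35 next round, worth 0.74 × 35 = 25.9 now, so the licensee offers 25.9, keeping 24.1.
Round 1 (the licensor proposes): the licensee can get 24.1 next round, worth 0.74 × 24.1 = 17.834 now, so the licensor offers 17.834, keeping 32.166.

17.83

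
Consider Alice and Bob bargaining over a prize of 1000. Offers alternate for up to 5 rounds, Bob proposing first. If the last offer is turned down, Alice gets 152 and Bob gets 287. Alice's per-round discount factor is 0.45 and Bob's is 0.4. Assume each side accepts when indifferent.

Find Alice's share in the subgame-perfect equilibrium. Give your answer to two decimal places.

Solve by backward induction from round 5.
Round 5 (Bob proposes): Alice gets 152 if talks fail, so Bob offers 152 and keeps 848.
Round 4 (Alice proposes): Bob can get 848 next round, worth 0.4 × 848 = 339.2 now; Alice offers that and keeps 660.8.
Round 3 (Bob proposes): Alice can get 660.8 next round, worth 0.45 × 660.8 = 297.36 now, so Bob offers 297.36, keeping 702.64.
Round 2 (Alice proposes): Bob can get 702.64 next round, worth 0.4 × 702.64 = 281.056 now. Alice offers 281.056 and keeps 1000 − 281.056 = 718.944.
Round 1 (Bob proposes): Alice can get 718.944 next round, worth 0.45 × 718.944 = 323.5248 now, so Bob offers 323.5248, keeping 676.4752.

323.52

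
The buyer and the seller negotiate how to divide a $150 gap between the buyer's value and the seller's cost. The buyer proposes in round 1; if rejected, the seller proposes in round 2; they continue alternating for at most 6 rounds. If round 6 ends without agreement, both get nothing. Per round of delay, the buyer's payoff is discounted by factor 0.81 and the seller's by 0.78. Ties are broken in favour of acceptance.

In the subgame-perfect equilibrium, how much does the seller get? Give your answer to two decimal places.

82.98

Round 6 (the seller proposes): rejection yields 0 for the buyer; the seller offers 0 and keeps 150.
Round 5 (the buyer proposes): the seller can get 150 next round, worth 0.78 × 150 = 117 now. The buyer offers 117 and keeps 150 − 117 = 33.
Round 4 (the seller proposes): the buyer can get 33 next round, worth 0.81 × 33 = 26.73 now. The seller offers 26.73 and keeps 150 − 26.73 = 123.27.
Round 3 (the buyer proposes): the seller can get 123.27 next round, worth 0.78 × 123.27 = 96.1506 now; the buyer offers that and keeps 53.8494.
Round 2 (the seller proposes): the buyer can get 53.8494 next round, worth 0.81 × 53.8494 = 43.618014 now, so the seller offers 43.618014, keeping 106.381986.
Round 1 (the buyer proposes): the seller can get 106.381986 next round, worth 0.78 × 106.381986 = 82.97794908 now. The buyer offers 82.97794908 and keeps 150 − 82.97794908 = 67.02205092.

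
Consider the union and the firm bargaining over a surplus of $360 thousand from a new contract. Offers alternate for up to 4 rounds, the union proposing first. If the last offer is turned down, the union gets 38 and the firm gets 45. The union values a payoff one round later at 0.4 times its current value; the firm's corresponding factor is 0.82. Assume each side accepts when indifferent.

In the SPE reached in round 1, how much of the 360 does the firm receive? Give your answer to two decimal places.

263.73

Solve by backward induction from round 4.
Round 4 (the firm proposes): the union gets 38 if talks fail, so the firm offers 38 and keeps 322.
Round 3 (the union proposes): the firm can get 322 next round, worth 0.82 × 322 = 264.04 now; the union offers that and keeps 95.96.
Round 2 (the firm proposes): the union can get 95.96 next round, worth 0.4 × 95.96 = 38.384 now; the firm offers that and keeps 321.616.
Round 1 (the union proposes): the firm can get 321.616 next round, worth 0.82 × 321.616 = 263.72512 now, so the union offers 263.72512, keeping 96.27488.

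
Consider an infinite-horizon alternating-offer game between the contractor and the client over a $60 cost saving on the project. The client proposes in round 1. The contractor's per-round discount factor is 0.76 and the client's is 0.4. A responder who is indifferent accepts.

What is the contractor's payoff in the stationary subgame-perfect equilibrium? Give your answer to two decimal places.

In a stationary SPE each proposer offers the other exactly their discounted continuation value.
If the client keeps x when proposing and the contractor keeps y when proposing, then x = 60 − 0.76y and y = 60 − 0.4x.
Solving: x = 60(1 − 0.76) / (1 − 0.4·0.76) = 14.4 / 0.696 ≈ 20.6897.
The contractor gets 60 − 20.6897 ≈ 39.3103.

39.31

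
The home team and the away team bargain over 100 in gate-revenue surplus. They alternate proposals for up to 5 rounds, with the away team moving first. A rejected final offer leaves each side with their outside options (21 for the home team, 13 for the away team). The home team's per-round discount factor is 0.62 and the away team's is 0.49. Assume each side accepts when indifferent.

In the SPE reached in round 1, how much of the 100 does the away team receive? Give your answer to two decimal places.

Round 5 (the away team proposes): the home team gets 21 if talks fail, so the away team offers 21 and keeps 79.
Round 4 (the home team proposes): the away team can get 79 next round, worth 0.49 × 79 = 38.71 now, so the home team offers 38.71, keeping 61.29.
Round 3 (the away team proposes): the home team can get 61.29 next round, worth 0.62 × 61.29 = 37.9998 now, so the away team offers 37.9998, keeping 62.0002.
Round 2 (the home team proposes): the away team can get 62.0002 next round, worth 0.49 × 62.0002 = 30.380098 now. The home team offers 30.380098 and keeps 100 − 30.380098 = 69.619902.
Round 1 (the away team proposes): the home team can get 69.619902 next round, worth 0.62 × 69.619902 = 43.16433924 now, so the away team offers 43.16433924, keeping 56.83566076.

56.84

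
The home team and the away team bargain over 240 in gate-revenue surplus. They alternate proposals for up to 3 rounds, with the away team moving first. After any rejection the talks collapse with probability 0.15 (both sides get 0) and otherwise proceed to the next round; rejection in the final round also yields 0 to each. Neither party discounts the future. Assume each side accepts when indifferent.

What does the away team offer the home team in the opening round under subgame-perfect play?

30.6

By backward induction:
Round 3 (the away team proposes): the home team will accept anything ≥ 0, so the away team offers 0 and keeps 240.
Round 2 (the home team proposes): rejecting gives the away team an expected 0.85 × 240 = 204; the home team offers that and keeps 36.
Round 1 (the away team proposes): rejecting gives the home team an expected 0.85 × 36 = 30.6, so the away team offers 30.6, keeping 209.4.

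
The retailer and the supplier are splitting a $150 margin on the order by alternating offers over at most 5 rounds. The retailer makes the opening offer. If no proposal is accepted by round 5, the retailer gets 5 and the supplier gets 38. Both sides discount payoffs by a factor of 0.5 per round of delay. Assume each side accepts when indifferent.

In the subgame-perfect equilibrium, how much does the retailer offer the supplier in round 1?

49.25

Round 5 (the retailer proposes): the supplier gets 38 if talks fail, so the retailer offers 38 and keeps 112.
Round 4 (the supplier proposes): the retailer can get 112 next round, worth 0.5 × 112 = 56 now, so the supplier offers 56, keeping 94.
Round 3 (the retailer proposes): the supplier can get 94 next round, worth 0.5 × 94 = 47 now; the retailer offers that and keeps 103.
Round 2 (the supplier proposes): the retailer can get 103 next round, worth 0.5 × 103 = 51.5 now. The supplier offers 51.5 and keeps 150 − 51.5 = 98.5.
Round 1 (the retailer proposes): the supplier can get 98.5 next round, worth 0.5 × 98.5 = 49.25 now, so the retailer offers 49.25, keeping 100.75.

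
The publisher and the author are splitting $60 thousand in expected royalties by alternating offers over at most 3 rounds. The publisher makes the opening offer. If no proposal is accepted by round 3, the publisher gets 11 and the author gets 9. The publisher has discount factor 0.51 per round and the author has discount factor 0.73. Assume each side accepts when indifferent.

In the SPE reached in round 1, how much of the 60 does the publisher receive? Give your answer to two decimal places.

Round 3 (the publisher proposes): the author gets 9 if talks fail, so the publisher offers 9 and keeps 51.
Round 2 (the author proposes): the publisher can get 51 next round, worth 0.51 × 51 = 26.01 now; the author offers that and keeps 33.99.
Round 1 (the publisher proposes): the author can get 33.99 next round, worth 0.73 × 33.99 = 24.8127 now, so the publisher offers 24.8127, keeping 35.1873.

35.19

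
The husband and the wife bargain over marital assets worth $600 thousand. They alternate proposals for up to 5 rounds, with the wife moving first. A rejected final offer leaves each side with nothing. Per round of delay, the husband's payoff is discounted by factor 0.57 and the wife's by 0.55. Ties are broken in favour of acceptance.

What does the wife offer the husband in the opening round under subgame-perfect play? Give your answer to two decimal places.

202.15

Round 5 (the wife proposes): the husband will accept anything ≥ 0, so the wife offers 0 and keeps 600.
Round 4 (the husband proposes): the wife can get 600 next round, worth 0.55 × 600 = 330 now. The husband offers 330 and keeps 600 − 330 = 270.
Round 3 (the wife proposes): the husband can get 270 next round, worth 0.57 × 270 = 153.9 now; the wife offers that and keeps 446.1.
Round 2 (the husband proposes): the wife can get 446.1 next round, worth 0.55 × 446.1 = 245.355 now; the husband offers that and keeps 354.645.
Round 1 (the wife proposes): the husband can get 354.645 next round, worth 0.57 × 354.645 = 202.14765 now. The wife offers 202.14765 and keeps 600 − 202.14765 = 397.85235.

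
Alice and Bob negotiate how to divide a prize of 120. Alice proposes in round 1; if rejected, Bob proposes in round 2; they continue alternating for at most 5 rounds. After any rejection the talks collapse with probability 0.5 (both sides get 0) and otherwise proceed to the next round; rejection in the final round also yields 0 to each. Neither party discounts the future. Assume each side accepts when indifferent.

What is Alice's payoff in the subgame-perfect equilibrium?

82.5

Round 5 (Alice proposes): Bob will accept anything ≥ 0, so Alice offers 0 and keeps 120.
Round 4 (Bob proposes): rejecting gives Alice an expected 0.5 × 120 = 60; Bob offers that and keeps 60.
Round 3 (Alice proposes): rejecting gives Bob an expected 0.5 × 60 = 30; Alice offers that and keeps 90.
Round 2 (Bob proposes): rejecting gives Alice an expected 0.5 × 90 = 45. Bob offers 45 and keeps 120 − 45 = 75.
Round 1 (Alice proposes): rejecting gives Bob an expected 0.5 × 75 = 37.5. Alice offers 37.5 and keeps 120 − 37.5 = 82.5.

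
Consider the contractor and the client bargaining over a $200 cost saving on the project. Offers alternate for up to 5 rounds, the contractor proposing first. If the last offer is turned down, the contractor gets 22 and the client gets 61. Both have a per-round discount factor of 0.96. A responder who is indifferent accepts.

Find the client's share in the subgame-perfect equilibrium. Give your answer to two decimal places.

66.57

Solve by backward induction from round 5.
Round 5 (the contractor proposes): the client gets 61 if talks fail, so the contractor offers 61 and keeps 139.
Round 4 (the client proposes): the contractor can get 139 next round, worth 0.96 × 139 = 133.44 now. The client offers 133.44 and keeps 200 − 133.44 = 66.56.
Round 3 (the contractor proposes): the client can get 66.56 next round, worth 0.96 × 66.56 = 63.8976 now. The contractor offers 63.8976 and keeps 200 − 63.8976 = 136.1024.
Round 2 (the client proposes): the contractor can get 136.1024 next round, worth 0.96 × 136.1024 = 130.658304 now; the client offers that and keeps 69.341696.
Round 1 (the contractor proposes): the client can get 69.341696 next round, worth 0.96 × 69.341696 = 66.56802816 now, so the contractor offers 66.56802816, keeping 133.43197184.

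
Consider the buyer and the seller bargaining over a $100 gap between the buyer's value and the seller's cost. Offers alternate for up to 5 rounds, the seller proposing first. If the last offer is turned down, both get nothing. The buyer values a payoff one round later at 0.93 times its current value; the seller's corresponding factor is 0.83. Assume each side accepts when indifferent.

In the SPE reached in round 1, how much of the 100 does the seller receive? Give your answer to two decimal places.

Round 5 (the seller proposes): rejection yields 0 for the buyer; the seller offers 0 and keeps 100.
Round 4 (the buyer proposes): the seller can get 100 next round, worth 0.83 × 100 = 83 now. The buyer offers 83 and keeps 100 − 83 = 17.
Round 3 (the seller proposes): the buyer can get 17 next round, worth 0.93 × 17 = 15.81 now, so the seller offers 15.81, keeping 84.19.
Round 2 (the buyer proposes): the seller can get 84.19 next round, worth 0.83 × 84.19 = 69.8777 now; the buyer offers that and keeps 30.1223.
Round 1 (the seller proposes): the buyer can get 30.1223 next round, worth 0.93 × 30.1223 = 28.013739 now. The seller offers 28.013739 and keeps 100 − 28.013739 = 71.986261.

71.99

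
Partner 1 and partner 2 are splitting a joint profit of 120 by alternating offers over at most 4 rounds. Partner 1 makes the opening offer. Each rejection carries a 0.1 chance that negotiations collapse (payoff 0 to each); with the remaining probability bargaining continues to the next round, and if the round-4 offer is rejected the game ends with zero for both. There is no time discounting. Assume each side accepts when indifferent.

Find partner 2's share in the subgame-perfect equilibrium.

98.28

Round 4 (partner 2 proposes): rejection yields 0 for partner 1; partner 2 offers 0 and keeps 120.
Round 3 (partner 1 proposes): rejecting gives partner 2 an expected 0.9 × 120 = 108, so partner 1 offers 108, keeping 12.
Round 2 (partner 2 proposes): rejecting gives partner 1 an expected 0.9 × 12 = 10.8. Partner 2 offers 10.8 and keeps 120 − 10.8 = 109.2.
Round 1 (partner 1 proposes): rejecting gives partner 2 an expected 0.9 × 109.2 = 98.28, so partner 1 offers 98.28, keeping 21.72.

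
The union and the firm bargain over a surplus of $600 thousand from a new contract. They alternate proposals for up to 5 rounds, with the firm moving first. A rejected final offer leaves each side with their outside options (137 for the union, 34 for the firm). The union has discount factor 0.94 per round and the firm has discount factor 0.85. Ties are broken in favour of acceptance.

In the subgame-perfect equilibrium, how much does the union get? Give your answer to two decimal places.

Round 5 (the firm proposes): the union gets 137 if talks fail, so the firm offers 137 and keeps 463.
Round 4 (the union proposes): the firm can get 463 next round, worth 0.85 × 463 = 393.55 now. The union offers 393.55 and keeps 600 − 393.55 = 206.45.
Round 3 (the firm proposes): the union can get 206.45 next round, worth 0.94 × 206.45 = 194.063 now. The firm offers 194.063 and keeps 600 − 194.063 = 405.937.
Round 2 (the union proposes): the firm can get 405.937 next round, worth 0.85 × 405.937 = 345.04645 now, so the union offers 345.04645, keeping 254.95355.
Round 1 (the firm proposes): the union can get 254.95355 next round, worth 0.94 × 254.95355 = 239.656337 now. The firm offers 239.656337 and keeps 600 − 239.656337 = 360.343663.

239.66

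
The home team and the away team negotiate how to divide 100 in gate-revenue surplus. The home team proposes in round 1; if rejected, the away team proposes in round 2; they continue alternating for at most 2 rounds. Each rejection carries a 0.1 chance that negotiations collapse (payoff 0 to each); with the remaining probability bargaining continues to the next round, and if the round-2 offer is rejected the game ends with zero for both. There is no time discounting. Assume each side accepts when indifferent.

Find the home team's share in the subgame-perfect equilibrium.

By backward induction:
Round 2 (the away team proposes): rejection yields 0 for the home team; the away team offers 0 and keeps 100.
Round 1 (the home team proposes): rejecting gives the away team an expected 0.9 × 100 = 90, so the home team offers 90, keeping 10.

10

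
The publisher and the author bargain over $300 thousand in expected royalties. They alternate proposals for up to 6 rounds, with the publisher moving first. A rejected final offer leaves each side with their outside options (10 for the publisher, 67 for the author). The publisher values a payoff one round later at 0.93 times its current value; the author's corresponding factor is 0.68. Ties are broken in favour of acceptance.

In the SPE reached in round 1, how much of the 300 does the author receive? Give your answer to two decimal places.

102.18

Round 6 (the author proposes): the publisher gets 10 if talks fail, so the author offers 10 and keeps 290.
Round 5 (the publisher proposes): the author can get 290 next round, worth 0.68 × 290 = 197.2 now; the publisher offers that and keeps 102.8.
Round 4 (the author proposes): the publisher can get 102.8 next round, worth 0.93 × 102.8 = 95.604 now, so the author offers 95.604, keeping 204.396.
Round 3 (the publisher proposes): the author can get 204.396 next round, worth 0.68 × 204.396 = 138.98928 now, so the publisher offers 138.98928, keeping 161.01072.
Round 2 (the author proposes): the publisher can get 161.01072 next round, worth 0.93 × 161.01072 = 149.7399696 now. The author offers 149.7399696 and keeps 300 − 149.7399696 = 150.2600304.
Round 1 (the publisher proposes): the author can get 150.2600304 next round, worth 0.68 × 150.2600304 = 102.176820672 now; the publisher offers that and keeps 197.823179328.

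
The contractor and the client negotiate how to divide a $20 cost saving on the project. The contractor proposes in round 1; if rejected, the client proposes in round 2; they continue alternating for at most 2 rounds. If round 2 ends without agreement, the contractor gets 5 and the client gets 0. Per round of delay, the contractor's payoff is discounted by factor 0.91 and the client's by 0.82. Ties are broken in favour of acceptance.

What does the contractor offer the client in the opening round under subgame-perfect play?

12.3

By backward induction:
Round 2 (the client proposes): the contractor gets 5 if talks fail, so the client offers 5 and keeps 15.
Round 1 (the contractor proposes): the client can get 15 next round, worth 0.82 × 15 = 12.3 now. The contractor offers 12.3 and keeps 20 − 12.3 = 7.7.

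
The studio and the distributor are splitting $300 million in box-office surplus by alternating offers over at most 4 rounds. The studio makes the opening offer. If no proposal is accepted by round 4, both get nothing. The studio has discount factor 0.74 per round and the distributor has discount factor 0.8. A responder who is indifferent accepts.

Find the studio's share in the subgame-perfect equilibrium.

Work backward from the last round.
Round 4 (the distributor proposes): rejection yields 0 for the studio; the distributor offers 0 and keeps 300.
Round 3 (the studio proposes): the distributor can get 300 next round, worth 0.8 × 300 = 240 now; the studio offers that and keeps 60.
Round 2 (the distributor proposes): the studio can get 60 next round, worth 0.74 × 60 = 44.4 now; the distributor offers that and keeps 255.6.
Round 1 (the studio proposes): the distributor can get 255.6 next round, worth 0.8 × 255.6 = 204.48 now. The studio offers 204.48 and keeps 300 − 204.48 = 95.52.

95.52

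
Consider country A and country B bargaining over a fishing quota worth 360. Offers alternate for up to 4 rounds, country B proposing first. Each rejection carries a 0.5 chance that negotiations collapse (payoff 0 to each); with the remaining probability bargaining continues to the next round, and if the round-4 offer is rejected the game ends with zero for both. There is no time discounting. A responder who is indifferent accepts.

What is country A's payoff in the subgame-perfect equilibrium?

Round 4 (country A proposes): rejection yields 0 for country B; country A offers 0 and keeps 360.
Round 3 (country B proposes): rejecting gives country A an expected 0.5 × 360 = 180. Country B offers 180 and keeps 360 − 180 = 180.
Round 2 (country A proposes): rejecting gives country B an expected 0.5 × 180 = 90; country A offers that and keeps 270.
Round 1 (country B proposes): rejecting gives country A an expected 0.5 × 270 = 135. Country B offers 135 and keeps 360 − 135 = 225.

135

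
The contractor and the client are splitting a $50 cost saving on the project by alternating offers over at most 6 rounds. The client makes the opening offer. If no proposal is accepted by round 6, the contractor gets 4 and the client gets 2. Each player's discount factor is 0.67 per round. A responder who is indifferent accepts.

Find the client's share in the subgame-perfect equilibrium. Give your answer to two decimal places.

27.50

Solve by backward induction from round 6.
Round 6 (the contractor proposes): the client gets 2 if talks fail, so the contractor offers 2 and keeps 48.
Round 5 (the client proposes): the contractor can get 48 next round, worth 0.67 × 48 = 32.16 now, so the client offers 32.16, keeping 17.84.
Round 4 (the contractor proposes): the client can get 17.84 next round, worth 0.67 × 17.84 = 11.9528 now. The contractor offers 11.9528 and keeps 50 − 11.9528 = 38.0472.
Round 3 (the client proposes): the contractor can get 38.0472 next round, worth 0.67 × 38.0472 = 25.491624 now, so the client offers 25.491624, keeping 24.508376.
Round 2 (the contractor proposes): the client can get 24.508376 next round, worth 0.67 × 24.508376 = 16.42061192 now, so the contractor offers 16.42061192, keeping 33.57938808.
Round 1 (the client proposes): the contractor can get 33.57938808 next round, worth 0.67 × 33.57938808 = 22.4981900136 now; the client offers that and keeps 27.5018099864.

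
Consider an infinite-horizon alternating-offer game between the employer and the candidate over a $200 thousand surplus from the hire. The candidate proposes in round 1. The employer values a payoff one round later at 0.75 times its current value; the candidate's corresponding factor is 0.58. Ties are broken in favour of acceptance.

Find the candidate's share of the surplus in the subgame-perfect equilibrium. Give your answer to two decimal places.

88.50

Let x be the candidate's share when the candidate proposes and y be the employer's share when the employer proposes.
The employer accepts iff offered ≥ 0.75·y, so x = 200 − 0.75y. Symmetrically y = 200 − 0.58x.
Substituting: x = 200 − 0.75(200 − 0.58x), giving x(1 − 0.58·0.75) = 200(1 − 0.75).
So x = 200 × 0.25 / 0.565 ≈ 88.4956, and the employer receives 200 − x ≈ 111.5044.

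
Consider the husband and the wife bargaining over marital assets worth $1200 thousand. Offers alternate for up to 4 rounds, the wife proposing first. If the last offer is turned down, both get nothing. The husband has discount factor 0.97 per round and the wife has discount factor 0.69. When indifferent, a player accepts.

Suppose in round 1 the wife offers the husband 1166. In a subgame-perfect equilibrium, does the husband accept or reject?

Accept

Work out the husband's continuation value if the offer is rejected.
Round 4 (the husband proposes): rejection yields 0 for the wife; the husband offers 0 and keeps 1200.
Round 3 (the wife proposes): the husband can get 1200 next round, worth 0.97 × 1200 = 1164 now; the wife offers that and keeps 36.
Round 2 (the husband proposes): the wife can get 36 next round, worth 0.69 × 36 = 24.84 now, so the husband offers 24.84, keeping 1175.16.
So by rejecting in round 1, the husband gets 1175.16 next round, worth 0.97 × 1175.16 = 1139.9052 now.
Offer 1166 ≥ 1139.9052, so the husband accepts.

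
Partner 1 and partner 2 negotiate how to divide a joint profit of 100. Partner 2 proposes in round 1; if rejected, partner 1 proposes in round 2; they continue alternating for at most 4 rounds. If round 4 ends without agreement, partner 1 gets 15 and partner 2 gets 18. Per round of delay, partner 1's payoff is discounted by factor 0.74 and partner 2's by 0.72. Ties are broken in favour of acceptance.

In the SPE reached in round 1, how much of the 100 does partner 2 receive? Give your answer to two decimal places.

46.95

Solve by backward induction from round 4.
Round 4 (partner 1 proposes): partner 2 gets 18 if talks fail, so partner 1 offers 18 and keeps 82.
Round 3 (partner 2 proposes): partner 1 can get 82 next round, worth 0.74 × 82 = 60.68 now. Partner 2 offers 60.68 and keeps 100 − 60.68 = 39.32.
Round 2 (partner 1 proposes): partner 2 can get 39.32 next round, worth 0.72 × 39.32 = 28.3104 now, so partner 1 offers 28.3104, keeping 71.6896.
Round 1 (partner 2 proposes): partner 1 can get 71.6896 next round, worth 0.74 × 71.6896 = 53.050304 now, so partner 2 offers 53.050304, keeping 46.949696.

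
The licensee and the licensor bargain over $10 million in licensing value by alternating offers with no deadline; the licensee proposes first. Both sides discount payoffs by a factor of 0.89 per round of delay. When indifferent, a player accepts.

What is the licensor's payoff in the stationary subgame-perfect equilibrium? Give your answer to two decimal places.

4.71

In a stationary SPE each proposer offers the other exactly their discounted continuation value.
If the licensee keeps x when proposing and the licensor keeps y when proposing, then x = 10 − 0.89y and y = 10 − 0.89x.
Solving: x = 10(1 − 0.89) / (1 − 0.89·0.89) = 1.1 / 0.2079 ≈ 5.2910.
The licensor gets 10 − 5.2910 ≈ 4.7090.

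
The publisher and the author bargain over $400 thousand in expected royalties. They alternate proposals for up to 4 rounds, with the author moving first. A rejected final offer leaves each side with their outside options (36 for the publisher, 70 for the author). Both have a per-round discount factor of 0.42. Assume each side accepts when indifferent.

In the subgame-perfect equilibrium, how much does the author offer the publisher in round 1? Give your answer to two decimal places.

Work backward from the last round.
Round 4 (the publisher proposes): the author gets 70 if talks fail, so the publisher offers 70 and keeps 330.
Round 3 (the author proposes): the publisher can get 330 next round, worth 0.42 × 330 = 138.6 now; the author offers that and keeps 261.4.
Round 2 (the publisher proposes): the author can get 261.4 next round, worth 0.42 × 261.4 = 109.788 now; the publisher offers that and keeps 290.212.
Round 1 (the author proposes): the publisher can get 290.212 next round, worth 0.42 × 290.212 = 121.88904 now. The author offers 121.88904 and keeps 400 − 121.88904 = 278.11096.

121.89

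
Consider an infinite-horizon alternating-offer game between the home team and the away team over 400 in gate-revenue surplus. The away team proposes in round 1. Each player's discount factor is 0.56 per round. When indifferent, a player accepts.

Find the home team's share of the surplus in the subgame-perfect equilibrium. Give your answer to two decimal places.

Let x be the away team's share when the away team proposes and y be the home team's share when the home team proposes.
The home team accepts iff offered ≥ 0.56·y, so x = 400 − 0.56y. Symmetrically y = 400 − 0.56x.
Substituting: x = 400 − 0.56(400 − 0.56x), giving x(1 − 0.56·0.56) = 400(1 − 0.56).
So x = 400 × 0.44 / 0.6864 ≈ 256.4103, and the home team receives 400 − x ≈ 143.5897.

143.59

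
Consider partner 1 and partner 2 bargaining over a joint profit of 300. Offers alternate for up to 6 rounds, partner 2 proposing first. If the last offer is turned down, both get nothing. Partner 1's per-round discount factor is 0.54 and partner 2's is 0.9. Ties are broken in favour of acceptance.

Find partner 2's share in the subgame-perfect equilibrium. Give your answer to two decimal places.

237.66

Round 6 (partner 1 proposes): partner 2 will accept anything ≥ 0, so partner 1 offers 0 and keeps 300.
Round 5 (partner 2 proposes): partner 1 can get 300 next round, worth 0.54 × 300 = 162 now; partner 2 offers that and keeps 138.
Round 4 (partner 1 proposes): partner 2 can get 138 next round, worth 0.9 × 138 = 124.2 now. Partner 1 offers 124.2 and keeps 300 − 124.2 = 175.8.
Round 3 (partner 2 proposes): partner 1 can get 175.8 next round, worth 0.54 × 175.8 = 94.932 now, so partner 2 offers 94.932, keeping 205.068.
Round 2 (partner 1 proposes): partner 2 can get 205.068 next round, worth 0.9 × 205.068 = 184.5612 now, so partner 1 offers 184.5612, keeping 115.4388.
Round 1 (partner 2 proposes): partner 1 can get 115.4388 next round, worth 0.54 × 115.4388 = 62.336952 now. Partner 2 offers 62.336952 and keeps 300 − 62.336952 = 237.663048.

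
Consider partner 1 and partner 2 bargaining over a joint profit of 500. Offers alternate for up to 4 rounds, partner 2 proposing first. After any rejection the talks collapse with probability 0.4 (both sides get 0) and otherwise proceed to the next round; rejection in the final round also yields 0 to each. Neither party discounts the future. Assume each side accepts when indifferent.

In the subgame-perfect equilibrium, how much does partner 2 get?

272

Round 4 (partner 1 proposes): rejection yields 0 for partner 2; partner 1 offers 0 and keeps 500.
Round 3 (partner 2 proposes): rejecting gives partner 1 an expected 0.6 × 500 = 300. Partner 2 offers 300 and keeps 500 − 300 = 200.
Round 2 (partner 1 proposes): rejecting gives partner 2 an expected 0.6 × 200 = 120. Partner 1 offers 120 and keeps 500 − 120 = 380.
Round 1 (partner 2 proposes): rejecting gives partner 1 an expected 0.6 × 380 = 228. Partner 2 offers 228 and keeps 500 − 228 = 272.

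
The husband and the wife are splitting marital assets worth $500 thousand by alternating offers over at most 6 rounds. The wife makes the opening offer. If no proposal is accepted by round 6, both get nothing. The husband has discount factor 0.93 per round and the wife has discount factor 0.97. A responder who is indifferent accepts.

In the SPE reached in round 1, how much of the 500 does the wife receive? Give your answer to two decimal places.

Work backward from the last round.
Round 6 (the husband proposes): the wife will accept anything ≥ 0, so the husband offers 0 and keeps 500.
Round 5 (the wife proposes): the husband can get 500 next round, worth 0.93 × 500 = 465 now. The wife offers 465 and keeps 500 − 465 = 35.
Round 4 (the husband proposes): the wife can get 35 next round, worth 0.97 × 35 = 33.95 now; the husband offers that and keeps 466.05.
Round 3 (the wife proposes): the husband can get 466.05 next round, worth 0.93 × 466.05 = 433.4265 now, so the wife offers 433.4265, keeping 66.5735.
Round 2 (the husband proposes): the wife can get 66.5735 next round, worth 0.97 × 66.5735 = 64.576295 now; the husband offers that and keeps 435.423705.
Round 1 (the wife proposes): the husband can get 435.423705 next round, worth 0.93 × 435.423705 = 404.94404565 now; the wife offers that and keeps 95.05595435.

95.06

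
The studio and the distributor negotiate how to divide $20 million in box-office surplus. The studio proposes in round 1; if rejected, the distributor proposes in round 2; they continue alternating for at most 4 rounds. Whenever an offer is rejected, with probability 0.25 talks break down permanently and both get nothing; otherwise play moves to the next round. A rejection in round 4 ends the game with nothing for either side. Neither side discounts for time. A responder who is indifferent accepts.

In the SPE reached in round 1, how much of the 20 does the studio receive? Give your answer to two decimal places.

By backward induction:
Round 4 (the distributor proposes): rejection yields 0 for the studio; the distributor offers 0 and keeps 20.
Round 3 (the studio proposes): rejecting gives the distributor an expected 0.75 × 20 = 15. The studio offers 15 and keeps 20 − 15 = 5.
Round 2 (the distributor proposes): rejecting gives the studio an expected 0.75 × 5 = 3.75; the distributor offers that and keeps 16.25.
Round 1 (the studio proposes): rejecting gives the distributor an expected 0.75 × 16.25 = 12.1875, so the studio offers 12.1875, keeping 7.8125.

7.81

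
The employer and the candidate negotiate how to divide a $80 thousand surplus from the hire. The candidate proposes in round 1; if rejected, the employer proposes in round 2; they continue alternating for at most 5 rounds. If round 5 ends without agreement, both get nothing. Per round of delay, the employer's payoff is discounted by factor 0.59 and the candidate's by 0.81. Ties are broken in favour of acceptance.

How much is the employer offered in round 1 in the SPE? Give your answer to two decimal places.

13.25

Round 5 (the candidate proposes): rejection yields 0 for the employer; the candidate offers 0 and keeps 80.
Round 4 (the employer proposes): the candidate can get 80 next round, worth 0.81 × 80 = 64.8 now, so the employer offers 64.8, keeping 15.2.
Round 3 (the candidate proposes): the employer can get 15.2 next round, worth 0.59 × 15.2 = 8.968 now, so the candidate offers 8.968, keeping 71.032.
Round 2 (the employer proposes): the candidate can get 71.032 next round, worth 0.81 × 71.032 = 57.53592 now; the employer offers that and keeps 22.46408.
Round 1 (the candidate proposes): the employer can get 22.46408 next round, worth 0.59 × 22.46408 = 13.2538072 now. The candidate offers 13.2538072 and keeps 80 − 13.2538072 = 66.7461928.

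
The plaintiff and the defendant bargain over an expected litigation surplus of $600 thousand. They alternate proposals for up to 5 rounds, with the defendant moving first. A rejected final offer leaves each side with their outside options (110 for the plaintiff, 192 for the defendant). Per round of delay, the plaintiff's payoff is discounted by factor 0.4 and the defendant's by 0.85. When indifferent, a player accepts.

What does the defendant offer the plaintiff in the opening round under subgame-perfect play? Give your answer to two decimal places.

Round 5 (the defendant proposes): the plaintiff gets 110 if talks fail, so the defendant offers 110 and keeps 490.
Round 4 (the plaintiff proposes): the defendant can get 490 next round, worth 0.85 × 490 = 416.5 now, so the plaintiff offers 416.5, keeping 183.5.
Round 3 (the defendant proposes): the plaintiff can get 183.5 next round, worth 0.4 × 183.5 = 73.4 now. The defendant offers 73.4 and keeps 600 − 73.4 = 526.6.
Round 2 (the plaintiff proposes): the defendant can get 526.6 next round, worth 0.85 × 526.6 = 447.61 now, so the plaintiff offers 447.61, keeping 152.39.
Round 1 (the defendant proposes): the plaintiff can get 152.39 next round, worth 0.4 × 152.39 = 60.956 now, so the defendant offers 60.956, keeping 539.044.

60.96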